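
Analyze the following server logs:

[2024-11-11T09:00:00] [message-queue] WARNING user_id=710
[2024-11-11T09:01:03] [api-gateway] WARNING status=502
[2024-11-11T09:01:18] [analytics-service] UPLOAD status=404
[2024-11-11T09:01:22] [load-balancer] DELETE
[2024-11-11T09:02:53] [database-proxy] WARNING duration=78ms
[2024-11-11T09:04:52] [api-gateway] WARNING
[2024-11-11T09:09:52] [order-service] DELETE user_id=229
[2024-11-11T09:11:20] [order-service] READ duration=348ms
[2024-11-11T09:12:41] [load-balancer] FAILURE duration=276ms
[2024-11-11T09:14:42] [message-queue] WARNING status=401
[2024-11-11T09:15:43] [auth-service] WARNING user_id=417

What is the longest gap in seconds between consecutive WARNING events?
590

To find the longest gap:

1. Extract all WARNING events in chronological order
2. Calculate time differences between consecutive events
3. Find the maximum difference
4. Longest gap: 590 seconds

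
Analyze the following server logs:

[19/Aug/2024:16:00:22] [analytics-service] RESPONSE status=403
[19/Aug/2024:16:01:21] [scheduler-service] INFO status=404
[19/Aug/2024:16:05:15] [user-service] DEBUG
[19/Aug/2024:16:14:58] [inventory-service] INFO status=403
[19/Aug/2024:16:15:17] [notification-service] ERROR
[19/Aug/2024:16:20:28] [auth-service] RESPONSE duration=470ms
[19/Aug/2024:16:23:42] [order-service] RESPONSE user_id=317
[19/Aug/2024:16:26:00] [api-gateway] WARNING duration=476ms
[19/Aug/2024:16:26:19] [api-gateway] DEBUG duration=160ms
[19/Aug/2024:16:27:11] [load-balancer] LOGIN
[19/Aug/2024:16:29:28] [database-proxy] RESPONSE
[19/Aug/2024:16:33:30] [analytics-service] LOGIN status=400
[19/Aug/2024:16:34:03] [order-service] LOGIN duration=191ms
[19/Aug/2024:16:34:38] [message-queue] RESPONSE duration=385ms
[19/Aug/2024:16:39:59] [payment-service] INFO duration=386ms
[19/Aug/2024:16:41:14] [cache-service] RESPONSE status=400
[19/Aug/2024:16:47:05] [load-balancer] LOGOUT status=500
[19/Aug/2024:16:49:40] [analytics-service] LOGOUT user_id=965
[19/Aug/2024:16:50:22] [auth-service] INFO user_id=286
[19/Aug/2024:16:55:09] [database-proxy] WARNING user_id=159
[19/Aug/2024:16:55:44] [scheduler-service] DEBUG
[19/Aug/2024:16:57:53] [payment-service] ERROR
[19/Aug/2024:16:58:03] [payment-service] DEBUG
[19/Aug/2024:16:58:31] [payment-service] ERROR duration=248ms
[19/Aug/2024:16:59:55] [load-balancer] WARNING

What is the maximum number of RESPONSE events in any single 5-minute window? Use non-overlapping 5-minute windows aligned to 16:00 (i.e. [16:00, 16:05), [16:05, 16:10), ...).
2

To find the burst window:

1. Divide the log period into non-overlapping 5-minute windows starting at 16:00
2. Count RESPONSE events in each window
3. Find the window with maximum count
4. Maximum events in a window: 2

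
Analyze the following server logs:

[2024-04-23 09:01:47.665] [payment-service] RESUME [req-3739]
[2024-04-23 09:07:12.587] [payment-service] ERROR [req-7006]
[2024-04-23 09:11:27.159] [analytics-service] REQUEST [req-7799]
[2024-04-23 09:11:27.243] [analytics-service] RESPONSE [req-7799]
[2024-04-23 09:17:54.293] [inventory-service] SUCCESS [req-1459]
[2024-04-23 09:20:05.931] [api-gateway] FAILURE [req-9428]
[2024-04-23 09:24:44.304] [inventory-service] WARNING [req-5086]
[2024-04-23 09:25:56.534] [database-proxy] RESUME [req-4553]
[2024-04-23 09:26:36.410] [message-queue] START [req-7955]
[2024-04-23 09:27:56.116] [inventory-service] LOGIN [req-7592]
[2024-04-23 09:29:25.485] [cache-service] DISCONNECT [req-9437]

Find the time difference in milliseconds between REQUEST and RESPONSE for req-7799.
84

To calculate latency:

1. Find REQUEST with id req-7799: 2024-04-23 09:11:27.159
2. Find RESPONSE with id req-7799: 2024-04-23 09:11:27.243
3. Latency: 2024-04-23 09:11:27.243 - 2024-04-23 09:11:27.159 = 84ms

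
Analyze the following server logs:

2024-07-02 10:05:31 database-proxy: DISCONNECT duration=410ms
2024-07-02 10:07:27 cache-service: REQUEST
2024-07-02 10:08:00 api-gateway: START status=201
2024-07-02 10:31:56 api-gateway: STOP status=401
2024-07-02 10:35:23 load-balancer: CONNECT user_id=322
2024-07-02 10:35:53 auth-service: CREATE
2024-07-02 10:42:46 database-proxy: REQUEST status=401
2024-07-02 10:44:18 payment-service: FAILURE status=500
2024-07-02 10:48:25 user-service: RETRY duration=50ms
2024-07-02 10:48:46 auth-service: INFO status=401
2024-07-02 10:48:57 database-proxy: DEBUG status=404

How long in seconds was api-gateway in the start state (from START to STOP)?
1436

To calculate state duration:

1. Find START event for api-gateway: 2024-07-02 10:08:00
2. Find STOP event for api-gateway: 2024-07-02 10:31:56
3. Calculate duration: 2024-07-02 10:31:56 - 2024-07-02 10:08:00 = 1436 seconds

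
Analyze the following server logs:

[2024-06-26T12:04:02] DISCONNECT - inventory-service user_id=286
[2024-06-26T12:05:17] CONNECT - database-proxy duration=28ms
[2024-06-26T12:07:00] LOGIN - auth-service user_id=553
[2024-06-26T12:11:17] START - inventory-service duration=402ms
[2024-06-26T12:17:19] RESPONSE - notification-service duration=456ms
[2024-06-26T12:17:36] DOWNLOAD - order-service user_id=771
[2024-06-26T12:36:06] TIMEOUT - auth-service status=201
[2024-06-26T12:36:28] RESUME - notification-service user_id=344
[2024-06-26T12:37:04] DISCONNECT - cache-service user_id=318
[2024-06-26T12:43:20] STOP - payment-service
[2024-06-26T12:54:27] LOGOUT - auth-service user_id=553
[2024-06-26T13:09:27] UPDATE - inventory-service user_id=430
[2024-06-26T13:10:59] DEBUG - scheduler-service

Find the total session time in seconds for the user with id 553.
2847

To calculate session duration:

1. Find LOGIN event for user_id=553: 2024-06-26T12:07:00
2. Find LOGOUT event for user_id=553: 2024-06-26T12:54:27
3. Session duration: 2024-06-26T12:54:27 - 2024-06-26T12:07:00 = 2847 seconds (47 minutes)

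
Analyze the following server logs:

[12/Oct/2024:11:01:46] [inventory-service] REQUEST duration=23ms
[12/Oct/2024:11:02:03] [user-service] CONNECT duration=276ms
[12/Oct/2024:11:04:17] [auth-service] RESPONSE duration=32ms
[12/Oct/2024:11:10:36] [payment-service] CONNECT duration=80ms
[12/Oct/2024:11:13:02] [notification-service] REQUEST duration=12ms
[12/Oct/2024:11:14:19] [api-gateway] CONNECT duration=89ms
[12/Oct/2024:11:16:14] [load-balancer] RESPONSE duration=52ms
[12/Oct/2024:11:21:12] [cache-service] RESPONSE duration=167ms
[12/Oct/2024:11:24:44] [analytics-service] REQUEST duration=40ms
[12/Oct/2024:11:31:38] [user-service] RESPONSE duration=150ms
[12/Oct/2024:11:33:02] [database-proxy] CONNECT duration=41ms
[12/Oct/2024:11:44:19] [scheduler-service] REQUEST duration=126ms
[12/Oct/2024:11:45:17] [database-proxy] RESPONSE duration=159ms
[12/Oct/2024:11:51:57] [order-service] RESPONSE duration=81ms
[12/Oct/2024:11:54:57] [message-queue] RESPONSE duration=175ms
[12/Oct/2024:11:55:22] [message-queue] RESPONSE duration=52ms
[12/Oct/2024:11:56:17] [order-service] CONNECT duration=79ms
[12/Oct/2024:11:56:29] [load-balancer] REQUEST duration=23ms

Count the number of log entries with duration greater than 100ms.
6

To count timeouts:

1. Threshold: 100ms
2. Extract duration from each log entry
3. Count entries where duration > 100
4. Timeout count: 6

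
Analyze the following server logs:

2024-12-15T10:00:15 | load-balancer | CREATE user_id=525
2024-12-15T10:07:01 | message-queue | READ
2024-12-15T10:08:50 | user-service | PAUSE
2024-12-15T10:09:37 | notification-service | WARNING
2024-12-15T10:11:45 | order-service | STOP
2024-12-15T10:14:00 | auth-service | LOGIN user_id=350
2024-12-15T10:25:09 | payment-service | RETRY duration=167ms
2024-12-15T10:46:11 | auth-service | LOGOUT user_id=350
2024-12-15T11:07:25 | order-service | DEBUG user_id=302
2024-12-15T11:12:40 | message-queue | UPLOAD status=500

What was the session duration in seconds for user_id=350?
1931

To calculate session duration:

1. Find LOGIN event for user_id=350: 2024-12-15T10:14:00
2. Find LOGOUT event for user_id=350: 2024-12-15T10:46:11
3. Session duration: 2024-12-15T10:46:11 - 2024-12-15T10:14:00 = 1931 seconds (32 minutes)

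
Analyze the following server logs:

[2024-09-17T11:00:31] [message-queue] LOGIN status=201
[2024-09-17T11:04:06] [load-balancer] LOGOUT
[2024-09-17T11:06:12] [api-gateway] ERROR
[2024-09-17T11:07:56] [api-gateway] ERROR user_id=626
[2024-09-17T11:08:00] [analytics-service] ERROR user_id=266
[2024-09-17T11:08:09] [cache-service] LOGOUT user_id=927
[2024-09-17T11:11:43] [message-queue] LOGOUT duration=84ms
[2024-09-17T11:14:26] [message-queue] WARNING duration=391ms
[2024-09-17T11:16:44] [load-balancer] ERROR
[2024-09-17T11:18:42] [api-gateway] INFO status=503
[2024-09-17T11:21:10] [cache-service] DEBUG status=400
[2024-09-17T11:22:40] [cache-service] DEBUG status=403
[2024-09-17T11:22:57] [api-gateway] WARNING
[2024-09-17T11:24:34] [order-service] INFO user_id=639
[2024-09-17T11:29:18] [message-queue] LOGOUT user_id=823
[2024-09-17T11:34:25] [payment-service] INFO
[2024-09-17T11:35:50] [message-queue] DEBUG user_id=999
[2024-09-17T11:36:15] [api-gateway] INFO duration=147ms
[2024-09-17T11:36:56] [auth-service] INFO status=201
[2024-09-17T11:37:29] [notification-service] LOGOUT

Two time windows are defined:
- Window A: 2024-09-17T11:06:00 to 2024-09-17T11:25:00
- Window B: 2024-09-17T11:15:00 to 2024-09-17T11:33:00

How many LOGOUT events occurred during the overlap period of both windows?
0

To find overlap events:

1. Window A: 2024-09-17T11:06:00 to 2024-09-17T11:25:00
2. Window B: 2024-09-17T11:15:00 to 2024-09-17T11:33:00
3. Overlap period: 2024-09-17T11:15:00 to 2024-09-17T11:25:00
4. Count LOGOUT events in overlap: 0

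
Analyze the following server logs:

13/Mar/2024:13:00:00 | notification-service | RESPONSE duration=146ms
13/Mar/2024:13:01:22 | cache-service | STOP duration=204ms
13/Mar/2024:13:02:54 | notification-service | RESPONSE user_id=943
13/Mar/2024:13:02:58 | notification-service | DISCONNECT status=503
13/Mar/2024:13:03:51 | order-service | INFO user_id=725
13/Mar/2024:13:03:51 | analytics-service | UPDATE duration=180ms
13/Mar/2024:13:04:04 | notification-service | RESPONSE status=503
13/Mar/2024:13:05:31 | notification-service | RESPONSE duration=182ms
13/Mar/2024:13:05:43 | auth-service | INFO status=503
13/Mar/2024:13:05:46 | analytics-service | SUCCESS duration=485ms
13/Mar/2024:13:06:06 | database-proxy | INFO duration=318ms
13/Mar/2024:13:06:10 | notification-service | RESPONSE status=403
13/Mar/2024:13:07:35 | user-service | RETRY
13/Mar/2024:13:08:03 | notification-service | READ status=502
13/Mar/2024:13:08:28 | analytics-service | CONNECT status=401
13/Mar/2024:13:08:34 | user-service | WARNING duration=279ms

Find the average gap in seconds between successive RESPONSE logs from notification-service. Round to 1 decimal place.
92.5

To calculate average interval:

1. Find all RESPONSE events for notification-service in order
2. Calculate time gaps between consecutive events
3. Compute mean of gaps: 370 / 4 = 92.5 seconds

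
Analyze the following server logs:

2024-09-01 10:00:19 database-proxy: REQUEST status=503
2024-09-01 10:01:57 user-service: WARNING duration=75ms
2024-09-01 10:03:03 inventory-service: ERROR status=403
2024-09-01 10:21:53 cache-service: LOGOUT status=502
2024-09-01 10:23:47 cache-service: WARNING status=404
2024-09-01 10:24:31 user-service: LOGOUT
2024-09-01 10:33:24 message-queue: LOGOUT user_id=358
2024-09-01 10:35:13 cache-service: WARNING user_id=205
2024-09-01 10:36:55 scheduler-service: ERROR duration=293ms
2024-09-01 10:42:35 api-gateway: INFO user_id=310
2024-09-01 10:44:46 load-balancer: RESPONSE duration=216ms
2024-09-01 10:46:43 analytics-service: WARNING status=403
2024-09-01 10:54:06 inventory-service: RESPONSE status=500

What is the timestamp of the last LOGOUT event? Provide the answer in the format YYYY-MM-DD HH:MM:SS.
2024-09-01 10:33:24

To find the last event:

1. Filter for all LOGOUT events
2. Sort by timestamp
3. Select the last one
4. Timestamp: 2024-09-01 10:33:24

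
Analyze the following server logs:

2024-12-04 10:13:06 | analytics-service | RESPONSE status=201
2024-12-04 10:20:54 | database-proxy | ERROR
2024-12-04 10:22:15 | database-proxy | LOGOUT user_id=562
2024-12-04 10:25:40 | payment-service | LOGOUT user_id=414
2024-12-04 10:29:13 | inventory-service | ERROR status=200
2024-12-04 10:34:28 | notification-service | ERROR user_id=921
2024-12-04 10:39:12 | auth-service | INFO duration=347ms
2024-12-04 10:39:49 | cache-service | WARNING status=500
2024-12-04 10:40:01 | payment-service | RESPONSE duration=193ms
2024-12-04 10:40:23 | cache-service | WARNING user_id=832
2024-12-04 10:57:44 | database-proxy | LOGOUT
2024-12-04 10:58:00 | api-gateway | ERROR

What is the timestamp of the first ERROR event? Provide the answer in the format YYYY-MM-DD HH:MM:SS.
2024-12-04 10:20:54

To find the first event:

1. Filter for all ERROR events
2. Sort by timestamp
3. Select the first one
4. Timestamp: 2024-12-04 10:20:54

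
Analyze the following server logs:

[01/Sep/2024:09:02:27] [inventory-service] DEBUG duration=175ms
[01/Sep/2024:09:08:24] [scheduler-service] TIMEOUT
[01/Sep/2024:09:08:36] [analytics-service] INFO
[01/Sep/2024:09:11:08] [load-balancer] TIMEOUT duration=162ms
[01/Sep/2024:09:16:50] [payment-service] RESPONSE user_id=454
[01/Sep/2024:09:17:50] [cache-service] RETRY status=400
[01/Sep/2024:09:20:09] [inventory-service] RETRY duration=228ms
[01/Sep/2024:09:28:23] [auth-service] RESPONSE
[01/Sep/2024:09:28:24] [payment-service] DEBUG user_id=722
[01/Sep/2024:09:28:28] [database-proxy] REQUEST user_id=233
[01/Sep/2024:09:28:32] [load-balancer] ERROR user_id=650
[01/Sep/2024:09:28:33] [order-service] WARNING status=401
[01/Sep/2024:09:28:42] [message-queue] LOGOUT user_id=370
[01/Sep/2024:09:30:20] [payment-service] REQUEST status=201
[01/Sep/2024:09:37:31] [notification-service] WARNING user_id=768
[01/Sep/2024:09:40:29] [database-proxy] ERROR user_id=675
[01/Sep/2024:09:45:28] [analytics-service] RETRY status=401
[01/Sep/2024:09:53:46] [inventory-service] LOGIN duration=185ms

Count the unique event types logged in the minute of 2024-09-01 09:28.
6

To count unique event types:

1. Filter events in the minute starting at 2024-09-01 09:28
2. Extract event types from matching entries
3. Count unique types: 6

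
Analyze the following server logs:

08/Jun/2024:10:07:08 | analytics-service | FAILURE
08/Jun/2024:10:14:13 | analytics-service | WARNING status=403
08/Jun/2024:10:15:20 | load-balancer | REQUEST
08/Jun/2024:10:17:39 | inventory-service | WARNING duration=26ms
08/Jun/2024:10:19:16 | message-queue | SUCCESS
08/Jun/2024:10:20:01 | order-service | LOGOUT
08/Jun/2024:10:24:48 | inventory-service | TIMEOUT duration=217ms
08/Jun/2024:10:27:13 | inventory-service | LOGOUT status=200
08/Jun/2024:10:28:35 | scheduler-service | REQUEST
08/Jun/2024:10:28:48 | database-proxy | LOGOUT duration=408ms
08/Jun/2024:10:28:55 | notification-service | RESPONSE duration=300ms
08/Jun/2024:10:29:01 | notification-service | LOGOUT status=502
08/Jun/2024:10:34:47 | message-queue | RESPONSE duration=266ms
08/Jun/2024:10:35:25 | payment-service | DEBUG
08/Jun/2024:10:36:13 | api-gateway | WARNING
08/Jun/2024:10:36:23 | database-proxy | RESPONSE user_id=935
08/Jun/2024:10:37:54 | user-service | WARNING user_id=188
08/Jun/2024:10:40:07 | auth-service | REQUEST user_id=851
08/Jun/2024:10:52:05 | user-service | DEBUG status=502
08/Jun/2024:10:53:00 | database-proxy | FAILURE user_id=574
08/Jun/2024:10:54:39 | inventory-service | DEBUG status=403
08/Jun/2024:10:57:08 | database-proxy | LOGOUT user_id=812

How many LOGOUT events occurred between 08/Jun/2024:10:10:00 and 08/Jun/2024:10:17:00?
0

To count events in the time window:

1. Window boundaries: 08/Jun/2024:10:10:00 to 08/Jun/2024:10:17:00
2. Filter for LOGOUT events within this window
3. Count matching events: 0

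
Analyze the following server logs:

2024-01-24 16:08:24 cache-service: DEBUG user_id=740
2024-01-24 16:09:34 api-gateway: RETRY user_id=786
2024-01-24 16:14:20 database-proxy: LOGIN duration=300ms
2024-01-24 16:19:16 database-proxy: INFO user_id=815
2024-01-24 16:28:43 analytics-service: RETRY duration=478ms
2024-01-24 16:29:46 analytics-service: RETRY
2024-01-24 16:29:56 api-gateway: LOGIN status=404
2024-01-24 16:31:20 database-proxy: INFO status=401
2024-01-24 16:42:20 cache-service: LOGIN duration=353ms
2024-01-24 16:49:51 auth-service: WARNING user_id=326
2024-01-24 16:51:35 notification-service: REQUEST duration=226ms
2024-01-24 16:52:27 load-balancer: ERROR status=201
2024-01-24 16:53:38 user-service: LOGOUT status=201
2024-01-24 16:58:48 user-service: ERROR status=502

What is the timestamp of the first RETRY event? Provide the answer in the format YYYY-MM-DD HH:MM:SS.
2024-01-24 16:09:34

To find the first event:

1. Filter for all RETRY events
2. Sort by timestamp
3. Select the first one
4. Timestamp: 2024-01-24 16:09:34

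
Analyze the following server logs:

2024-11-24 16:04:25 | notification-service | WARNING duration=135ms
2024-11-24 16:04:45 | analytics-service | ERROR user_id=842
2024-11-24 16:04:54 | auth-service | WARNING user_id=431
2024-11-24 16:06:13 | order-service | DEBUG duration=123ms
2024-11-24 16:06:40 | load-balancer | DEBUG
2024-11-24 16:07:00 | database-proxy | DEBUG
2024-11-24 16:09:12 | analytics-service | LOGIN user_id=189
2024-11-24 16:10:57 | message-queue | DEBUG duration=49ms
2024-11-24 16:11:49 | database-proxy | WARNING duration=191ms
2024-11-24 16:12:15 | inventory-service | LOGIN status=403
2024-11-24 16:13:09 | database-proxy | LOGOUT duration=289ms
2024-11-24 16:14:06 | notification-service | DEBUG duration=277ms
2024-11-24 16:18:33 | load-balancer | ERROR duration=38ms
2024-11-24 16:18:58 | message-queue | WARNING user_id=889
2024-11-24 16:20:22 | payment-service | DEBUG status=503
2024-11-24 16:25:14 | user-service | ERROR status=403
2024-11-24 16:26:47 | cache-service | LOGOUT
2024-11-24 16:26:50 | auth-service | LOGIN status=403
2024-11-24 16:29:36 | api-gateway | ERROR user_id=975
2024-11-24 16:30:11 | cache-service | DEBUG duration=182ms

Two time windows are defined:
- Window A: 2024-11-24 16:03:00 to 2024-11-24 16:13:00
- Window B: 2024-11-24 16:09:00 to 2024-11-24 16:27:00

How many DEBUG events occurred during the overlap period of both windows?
1

To find overlap events:

1. Window A: 2024-11-24 16:03:00 to 2024-11-24 16:13:00
2. Window B: 2024-11-24 16:09:00 to 2024-11-24 16:27:00
3. Overlap period: 2024-11-24 16:09:00 to 2024-11-24 16:13:00
4. Count DEBUG events in overlap: 1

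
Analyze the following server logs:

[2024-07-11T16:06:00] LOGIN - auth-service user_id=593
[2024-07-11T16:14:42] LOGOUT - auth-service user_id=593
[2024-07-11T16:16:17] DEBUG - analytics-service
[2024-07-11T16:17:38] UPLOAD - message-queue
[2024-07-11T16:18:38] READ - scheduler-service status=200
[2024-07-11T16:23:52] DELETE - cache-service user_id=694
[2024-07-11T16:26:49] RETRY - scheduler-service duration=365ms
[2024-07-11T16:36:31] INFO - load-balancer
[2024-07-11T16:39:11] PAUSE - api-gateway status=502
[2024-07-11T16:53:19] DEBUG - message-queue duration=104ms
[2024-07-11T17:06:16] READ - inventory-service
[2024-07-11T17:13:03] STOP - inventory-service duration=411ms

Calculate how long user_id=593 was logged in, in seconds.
522

To calculate session duration:

1. Find LOGIN event for user_id=593: 2024-07-11T16:06:00
2. Find LOGOUT event for user_id=593: 2024-07-11T16:14:42
3. Session duration: 2024-07-11T16:14:42 - 2024-07-11T16:06:00 = 522 seconds (8 minutes)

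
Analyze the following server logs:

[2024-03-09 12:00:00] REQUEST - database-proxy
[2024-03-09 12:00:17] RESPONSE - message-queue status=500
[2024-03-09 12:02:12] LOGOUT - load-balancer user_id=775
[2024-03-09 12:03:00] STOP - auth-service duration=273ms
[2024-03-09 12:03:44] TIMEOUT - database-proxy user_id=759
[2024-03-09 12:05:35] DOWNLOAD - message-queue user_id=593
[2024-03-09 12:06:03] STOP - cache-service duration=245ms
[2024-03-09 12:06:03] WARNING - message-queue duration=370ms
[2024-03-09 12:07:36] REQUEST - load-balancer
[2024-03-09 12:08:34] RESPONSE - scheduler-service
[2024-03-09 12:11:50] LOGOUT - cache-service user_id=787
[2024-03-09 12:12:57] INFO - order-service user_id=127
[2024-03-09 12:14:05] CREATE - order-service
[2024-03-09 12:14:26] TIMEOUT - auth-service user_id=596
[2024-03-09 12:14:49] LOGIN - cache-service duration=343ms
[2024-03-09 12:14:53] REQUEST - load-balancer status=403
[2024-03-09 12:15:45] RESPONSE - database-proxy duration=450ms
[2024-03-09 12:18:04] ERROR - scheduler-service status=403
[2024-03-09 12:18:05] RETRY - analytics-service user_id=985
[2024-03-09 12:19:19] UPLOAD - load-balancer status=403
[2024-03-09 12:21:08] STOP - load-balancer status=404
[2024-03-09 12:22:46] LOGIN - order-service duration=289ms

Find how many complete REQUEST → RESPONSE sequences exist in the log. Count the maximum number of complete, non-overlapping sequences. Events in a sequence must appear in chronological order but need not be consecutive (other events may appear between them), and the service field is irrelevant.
3

To count sequences:

1. Look for pattern: REQUEST → RESPONSE
2. Greedily scan the log in chronological order, matching each sequence element in turn (ignoring service)
3. Each time the full pattern completes, increment the count and restart matching from the next event
4. Complete non-overlapping sequences found: 3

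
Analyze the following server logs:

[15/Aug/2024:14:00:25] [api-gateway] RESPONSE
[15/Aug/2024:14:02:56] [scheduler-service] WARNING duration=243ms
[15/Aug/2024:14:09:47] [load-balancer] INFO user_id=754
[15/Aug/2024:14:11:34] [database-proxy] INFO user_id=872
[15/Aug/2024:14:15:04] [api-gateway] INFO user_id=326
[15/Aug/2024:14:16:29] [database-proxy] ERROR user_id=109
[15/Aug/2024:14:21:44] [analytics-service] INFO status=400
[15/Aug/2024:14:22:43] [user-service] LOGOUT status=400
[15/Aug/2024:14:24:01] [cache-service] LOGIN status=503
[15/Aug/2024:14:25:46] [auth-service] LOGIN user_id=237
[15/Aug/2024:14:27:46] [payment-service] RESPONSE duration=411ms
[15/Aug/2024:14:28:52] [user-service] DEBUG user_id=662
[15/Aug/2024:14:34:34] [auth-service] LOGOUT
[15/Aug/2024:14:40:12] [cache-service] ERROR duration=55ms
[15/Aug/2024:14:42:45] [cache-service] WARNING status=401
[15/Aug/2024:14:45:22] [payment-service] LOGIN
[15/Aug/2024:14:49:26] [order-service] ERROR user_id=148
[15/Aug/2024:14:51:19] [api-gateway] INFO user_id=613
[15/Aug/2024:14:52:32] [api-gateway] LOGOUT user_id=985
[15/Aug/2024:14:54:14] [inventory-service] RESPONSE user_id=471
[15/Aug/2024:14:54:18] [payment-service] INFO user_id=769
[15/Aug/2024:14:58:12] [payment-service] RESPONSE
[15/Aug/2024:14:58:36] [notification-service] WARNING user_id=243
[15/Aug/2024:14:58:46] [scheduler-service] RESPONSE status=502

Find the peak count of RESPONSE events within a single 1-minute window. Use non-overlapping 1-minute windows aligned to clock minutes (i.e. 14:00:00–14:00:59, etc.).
2

To find the burst window:

1. Divide the log period into non-overlapping 1-minute windows starting at 14:00
2. Count RESPONSE events in each window
3. Find the window with maximum count
4. Maximum events in a window: 2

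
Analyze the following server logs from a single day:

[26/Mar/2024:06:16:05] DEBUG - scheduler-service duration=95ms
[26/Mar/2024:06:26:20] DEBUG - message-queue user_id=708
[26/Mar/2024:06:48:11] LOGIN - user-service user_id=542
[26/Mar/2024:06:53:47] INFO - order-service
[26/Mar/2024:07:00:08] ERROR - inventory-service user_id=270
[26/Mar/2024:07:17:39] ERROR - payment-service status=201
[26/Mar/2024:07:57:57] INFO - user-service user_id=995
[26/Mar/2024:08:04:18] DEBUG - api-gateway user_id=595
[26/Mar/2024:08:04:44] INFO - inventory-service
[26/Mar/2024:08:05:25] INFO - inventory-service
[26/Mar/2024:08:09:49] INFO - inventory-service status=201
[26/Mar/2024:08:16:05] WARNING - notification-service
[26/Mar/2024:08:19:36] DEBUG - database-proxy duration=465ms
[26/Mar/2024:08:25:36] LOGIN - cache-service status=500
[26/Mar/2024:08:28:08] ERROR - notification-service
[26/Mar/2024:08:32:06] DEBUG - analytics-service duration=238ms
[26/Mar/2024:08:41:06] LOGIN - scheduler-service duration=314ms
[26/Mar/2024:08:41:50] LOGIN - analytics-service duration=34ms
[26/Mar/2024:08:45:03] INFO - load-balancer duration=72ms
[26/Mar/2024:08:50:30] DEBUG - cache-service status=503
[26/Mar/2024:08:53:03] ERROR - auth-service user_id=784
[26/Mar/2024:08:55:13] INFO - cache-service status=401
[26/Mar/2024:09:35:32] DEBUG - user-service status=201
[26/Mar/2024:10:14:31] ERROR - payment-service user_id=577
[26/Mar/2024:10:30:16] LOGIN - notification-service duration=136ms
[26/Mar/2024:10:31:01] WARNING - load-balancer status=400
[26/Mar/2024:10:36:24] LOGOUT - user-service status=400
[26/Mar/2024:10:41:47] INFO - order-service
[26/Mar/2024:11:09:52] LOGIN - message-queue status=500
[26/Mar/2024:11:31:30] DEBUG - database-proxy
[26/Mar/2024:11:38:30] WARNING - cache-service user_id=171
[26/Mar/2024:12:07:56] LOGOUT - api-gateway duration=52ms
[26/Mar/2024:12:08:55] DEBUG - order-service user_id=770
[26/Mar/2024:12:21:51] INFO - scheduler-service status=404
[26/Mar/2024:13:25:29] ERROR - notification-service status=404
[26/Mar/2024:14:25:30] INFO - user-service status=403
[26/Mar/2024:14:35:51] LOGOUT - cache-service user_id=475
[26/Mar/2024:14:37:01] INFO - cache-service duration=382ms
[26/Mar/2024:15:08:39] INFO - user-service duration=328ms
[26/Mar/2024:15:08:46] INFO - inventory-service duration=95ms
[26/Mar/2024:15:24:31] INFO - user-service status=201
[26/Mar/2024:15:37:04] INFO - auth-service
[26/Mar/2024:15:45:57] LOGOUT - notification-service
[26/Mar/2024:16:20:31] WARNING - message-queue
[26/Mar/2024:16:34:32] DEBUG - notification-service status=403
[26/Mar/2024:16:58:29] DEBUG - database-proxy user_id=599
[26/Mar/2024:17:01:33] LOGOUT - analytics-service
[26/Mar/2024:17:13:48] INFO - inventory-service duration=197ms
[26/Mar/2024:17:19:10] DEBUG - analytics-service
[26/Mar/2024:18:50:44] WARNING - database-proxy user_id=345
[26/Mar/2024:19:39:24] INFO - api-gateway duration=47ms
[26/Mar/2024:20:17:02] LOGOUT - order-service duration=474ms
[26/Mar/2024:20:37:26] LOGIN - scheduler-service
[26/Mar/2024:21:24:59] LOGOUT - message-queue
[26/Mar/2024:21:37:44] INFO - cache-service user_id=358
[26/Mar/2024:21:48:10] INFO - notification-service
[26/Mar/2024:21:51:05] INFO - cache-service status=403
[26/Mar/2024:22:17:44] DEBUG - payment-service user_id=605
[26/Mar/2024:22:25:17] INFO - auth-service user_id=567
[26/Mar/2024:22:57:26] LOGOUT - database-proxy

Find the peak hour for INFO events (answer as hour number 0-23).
8

To find the peak hour:

1. Group all INFO events by hour
2. Count events in each hour
3. Find hour with maximum count
4. Peak hour: 8 (with 5 events)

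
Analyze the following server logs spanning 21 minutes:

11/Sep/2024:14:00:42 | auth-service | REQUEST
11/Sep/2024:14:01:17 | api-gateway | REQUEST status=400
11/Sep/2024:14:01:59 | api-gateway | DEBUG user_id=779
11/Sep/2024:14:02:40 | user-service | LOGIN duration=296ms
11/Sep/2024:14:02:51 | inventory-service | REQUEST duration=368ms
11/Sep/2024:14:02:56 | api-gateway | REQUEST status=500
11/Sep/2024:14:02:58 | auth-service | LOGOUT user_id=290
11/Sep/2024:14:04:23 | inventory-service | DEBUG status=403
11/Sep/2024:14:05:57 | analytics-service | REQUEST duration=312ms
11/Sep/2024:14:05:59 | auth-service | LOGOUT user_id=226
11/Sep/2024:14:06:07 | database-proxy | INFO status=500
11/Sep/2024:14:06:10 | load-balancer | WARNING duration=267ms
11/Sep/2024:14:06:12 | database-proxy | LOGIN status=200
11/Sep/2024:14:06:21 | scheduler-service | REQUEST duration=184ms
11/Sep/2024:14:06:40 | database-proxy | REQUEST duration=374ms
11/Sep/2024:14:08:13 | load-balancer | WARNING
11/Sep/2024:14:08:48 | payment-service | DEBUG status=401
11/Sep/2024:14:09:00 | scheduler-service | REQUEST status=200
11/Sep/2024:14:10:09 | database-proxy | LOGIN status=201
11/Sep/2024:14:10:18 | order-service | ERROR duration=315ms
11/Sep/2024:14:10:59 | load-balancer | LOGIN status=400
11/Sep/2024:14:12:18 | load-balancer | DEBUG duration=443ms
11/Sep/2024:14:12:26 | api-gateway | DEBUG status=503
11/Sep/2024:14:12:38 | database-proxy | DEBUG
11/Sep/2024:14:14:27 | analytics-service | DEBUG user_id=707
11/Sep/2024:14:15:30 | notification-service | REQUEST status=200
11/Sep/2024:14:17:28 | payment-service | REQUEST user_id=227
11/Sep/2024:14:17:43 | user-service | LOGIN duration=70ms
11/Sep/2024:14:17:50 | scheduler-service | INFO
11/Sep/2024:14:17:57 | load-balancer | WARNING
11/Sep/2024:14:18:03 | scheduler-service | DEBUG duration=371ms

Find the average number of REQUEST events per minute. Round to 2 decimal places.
0.48

To calculate the rate:

1. Count total REQUEST events: 10
2. Total time period: 21 minutes
3. Rate = 10 / 21 = 0.48 events per minute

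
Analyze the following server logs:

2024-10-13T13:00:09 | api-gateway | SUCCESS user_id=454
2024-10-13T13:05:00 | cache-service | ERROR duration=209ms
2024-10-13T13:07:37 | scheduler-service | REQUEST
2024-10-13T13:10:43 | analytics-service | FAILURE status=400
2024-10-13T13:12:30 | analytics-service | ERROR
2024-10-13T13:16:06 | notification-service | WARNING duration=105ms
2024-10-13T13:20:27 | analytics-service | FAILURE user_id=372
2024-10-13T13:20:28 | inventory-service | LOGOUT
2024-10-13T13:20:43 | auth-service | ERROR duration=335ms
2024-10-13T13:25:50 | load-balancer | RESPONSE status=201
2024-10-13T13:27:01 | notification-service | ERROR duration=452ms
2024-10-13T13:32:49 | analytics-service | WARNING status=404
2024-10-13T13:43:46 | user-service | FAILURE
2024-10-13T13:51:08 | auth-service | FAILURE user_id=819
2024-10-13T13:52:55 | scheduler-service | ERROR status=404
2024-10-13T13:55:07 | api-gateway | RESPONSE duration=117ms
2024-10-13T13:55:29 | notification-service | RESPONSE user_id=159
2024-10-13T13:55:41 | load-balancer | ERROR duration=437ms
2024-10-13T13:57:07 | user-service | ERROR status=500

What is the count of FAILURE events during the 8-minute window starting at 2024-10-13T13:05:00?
1

To count events in the time window:

1. Window boundaries: 2024-10-13T13:05:00 to 2024-10-13T13:13:00
2. Filter for FAILURE events within this window
3. Count matching events: 1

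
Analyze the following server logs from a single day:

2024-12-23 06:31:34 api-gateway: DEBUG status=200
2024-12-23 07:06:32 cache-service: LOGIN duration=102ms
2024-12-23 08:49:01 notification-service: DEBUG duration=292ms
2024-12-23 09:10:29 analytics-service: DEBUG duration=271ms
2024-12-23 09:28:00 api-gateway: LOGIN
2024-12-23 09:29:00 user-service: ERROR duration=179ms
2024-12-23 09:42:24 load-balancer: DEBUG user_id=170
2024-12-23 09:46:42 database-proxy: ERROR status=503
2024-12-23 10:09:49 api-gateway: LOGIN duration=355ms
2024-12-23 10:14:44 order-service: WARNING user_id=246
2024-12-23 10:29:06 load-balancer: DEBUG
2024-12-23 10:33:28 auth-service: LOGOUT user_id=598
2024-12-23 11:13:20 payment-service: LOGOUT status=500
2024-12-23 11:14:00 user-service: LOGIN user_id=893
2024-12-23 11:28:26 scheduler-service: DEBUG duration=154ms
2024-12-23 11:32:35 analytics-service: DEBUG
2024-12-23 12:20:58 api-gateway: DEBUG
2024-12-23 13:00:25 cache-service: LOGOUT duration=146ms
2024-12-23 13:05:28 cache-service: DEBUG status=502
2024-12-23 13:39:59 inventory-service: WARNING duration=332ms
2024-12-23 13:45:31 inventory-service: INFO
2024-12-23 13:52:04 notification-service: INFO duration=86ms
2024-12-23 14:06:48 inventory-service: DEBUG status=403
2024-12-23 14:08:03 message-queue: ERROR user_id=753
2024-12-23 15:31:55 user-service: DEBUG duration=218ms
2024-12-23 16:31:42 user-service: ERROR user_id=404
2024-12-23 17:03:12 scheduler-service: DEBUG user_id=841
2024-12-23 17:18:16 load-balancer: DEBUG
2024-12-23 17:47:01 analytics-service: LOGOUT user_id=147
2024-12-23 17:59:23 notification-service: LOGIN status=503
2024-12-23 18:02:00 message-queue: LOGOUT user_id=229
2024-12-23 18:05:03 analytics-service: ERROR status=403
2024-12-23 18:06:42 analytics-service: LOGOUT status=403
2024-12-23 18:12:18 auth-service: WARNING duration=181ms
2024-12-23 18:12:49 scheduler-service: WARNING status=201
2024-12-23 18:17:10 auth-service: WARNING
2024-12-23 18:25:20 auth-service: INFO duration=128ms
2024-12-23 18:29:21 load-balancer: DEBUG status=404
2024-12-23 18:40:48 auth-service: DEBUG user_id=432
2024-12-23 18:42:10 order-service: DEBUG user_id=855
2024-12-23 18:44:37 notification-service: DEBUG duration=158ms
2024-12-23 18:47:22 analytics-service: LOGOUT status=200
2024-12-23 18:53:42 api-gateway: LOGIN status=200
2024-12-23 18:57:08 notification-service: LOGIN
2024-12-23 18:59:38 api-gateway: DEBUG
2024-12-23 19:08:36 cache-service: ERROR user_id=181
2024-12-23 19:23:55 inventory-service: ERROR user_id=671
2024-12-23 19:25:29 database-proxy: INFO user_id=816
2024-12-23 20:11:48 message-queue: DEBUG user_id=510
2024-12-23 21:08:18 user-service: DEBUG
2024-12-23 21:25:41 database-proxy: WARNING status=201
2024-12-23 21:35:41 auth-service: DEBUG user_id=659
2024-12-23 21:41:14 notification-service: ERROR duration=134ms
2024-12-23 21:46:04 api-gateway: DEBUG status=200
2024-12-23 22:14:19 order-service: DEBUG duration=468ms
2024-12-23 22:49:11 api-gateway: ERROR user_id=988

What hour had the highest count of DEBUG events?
18

To find the peak hour:

1. Group all DEBUG events by hour
2. Count events in each hour
3. Find hour with maximum count
4. Peak hour: 18 (with 5 events)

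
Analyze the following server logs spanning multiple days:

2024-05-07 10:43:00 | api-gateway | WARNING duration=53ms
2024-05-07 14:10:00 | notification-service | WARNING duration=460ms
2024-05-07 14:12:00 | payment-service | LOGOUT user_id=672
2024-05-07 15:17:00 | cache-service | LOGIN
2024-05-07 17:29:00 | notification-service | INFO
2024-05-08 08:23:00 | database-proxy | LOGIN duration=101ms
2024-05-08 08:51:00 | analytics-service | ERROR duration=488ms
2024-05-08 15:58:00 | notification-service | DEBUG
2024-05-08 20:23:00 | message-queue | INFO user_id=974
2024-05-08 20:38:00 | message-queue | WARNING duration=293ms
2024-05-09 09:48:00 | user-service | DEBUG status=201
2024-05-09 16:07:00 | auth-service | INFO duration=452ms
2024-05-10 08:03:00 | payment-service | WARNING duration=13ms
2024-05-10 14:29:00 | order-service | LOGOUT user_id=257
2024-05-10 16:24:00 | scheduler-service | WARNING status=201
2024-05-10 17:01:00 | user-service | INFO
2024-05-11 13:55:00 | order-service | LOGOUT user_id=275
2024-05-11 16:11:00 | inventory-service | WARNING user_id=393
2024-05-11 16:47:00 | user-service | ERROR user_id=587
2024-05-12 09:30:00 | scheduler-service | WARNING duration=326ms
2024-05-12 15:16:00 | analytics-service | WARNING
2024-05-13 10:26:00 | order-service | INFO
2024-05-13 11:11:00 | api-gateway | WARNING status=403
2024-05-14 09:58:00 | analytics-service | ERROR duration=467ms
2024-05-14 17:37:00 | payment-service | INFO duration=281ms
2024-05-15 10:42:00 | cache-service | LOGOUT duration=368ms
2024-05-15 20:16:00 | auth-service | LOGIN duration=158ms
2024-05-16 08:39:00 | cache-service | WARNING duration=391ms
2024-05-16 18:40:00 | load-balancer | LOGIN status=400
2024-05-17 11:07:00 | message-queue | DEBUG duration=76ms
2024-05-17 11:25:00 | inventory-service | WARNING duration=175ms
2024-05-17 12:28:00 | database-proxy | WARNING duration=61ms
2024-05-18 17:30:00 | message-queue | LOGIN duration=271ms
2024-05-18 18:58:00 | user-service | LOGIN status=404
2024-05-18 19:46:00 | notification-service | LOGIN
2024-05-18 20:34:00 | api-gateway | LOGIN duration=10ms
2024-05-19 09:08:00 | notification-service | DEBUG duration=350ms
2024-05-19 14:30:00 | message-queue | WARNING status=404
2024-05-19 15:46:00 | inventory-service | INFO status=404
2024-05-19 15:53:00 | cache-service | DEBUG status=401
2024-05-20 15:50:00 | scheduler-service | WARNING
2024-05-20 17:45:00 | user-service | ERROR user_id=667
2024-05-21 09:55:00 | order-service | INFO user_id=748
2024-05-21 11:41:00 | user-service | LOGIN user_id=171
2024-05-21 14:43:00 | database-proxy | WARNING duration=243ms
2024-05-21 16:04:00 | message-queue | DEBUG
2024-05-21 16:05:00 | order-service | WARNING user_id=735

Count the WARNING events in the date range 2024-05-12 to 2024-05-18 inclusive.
6

To filter by date range:

1. Date range: 2024-05-12 through 2024-05-18, both dates inclusive
2. Filter for WARNING events whose date falls in this range
3. Count matching events: 6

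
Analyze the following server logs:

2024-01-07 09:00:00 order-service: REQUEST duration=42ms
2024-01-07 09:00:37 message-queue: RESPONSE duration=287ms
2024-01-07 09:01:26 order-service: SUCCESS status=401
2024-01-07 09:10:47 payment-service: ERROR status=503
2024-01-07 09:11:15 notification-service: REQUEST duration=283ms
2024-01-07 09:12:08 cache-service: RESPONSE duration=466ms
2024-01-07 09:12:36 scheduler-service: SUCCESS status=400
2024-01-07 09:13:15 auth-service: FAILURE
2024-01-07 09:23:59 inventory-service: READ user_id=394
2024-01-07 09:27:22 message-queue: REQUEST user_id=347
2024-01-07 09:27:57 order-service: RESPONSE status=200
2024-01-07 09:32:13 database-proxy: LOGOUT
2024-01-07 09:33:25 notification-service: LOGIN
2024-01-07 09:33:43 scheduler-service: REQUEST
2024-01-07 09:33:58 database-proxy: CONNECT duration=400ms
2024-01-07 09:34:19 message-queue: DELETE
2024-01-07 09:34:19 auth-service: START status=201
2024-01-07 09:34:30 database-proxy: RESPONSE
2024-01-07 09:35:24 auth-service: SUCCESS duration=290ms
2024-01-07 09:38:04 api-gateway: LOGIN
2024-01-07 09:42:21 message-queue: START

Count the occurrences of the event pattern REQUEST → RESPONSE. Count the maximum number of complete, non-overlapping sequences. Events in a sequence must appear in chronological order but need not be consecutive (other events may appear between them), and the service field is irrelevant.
4

To count sequences:

1. Look for pattern: REQUEST → RESPONSE
2. Greedily scan the log in chronological order, matching each sequence element in turn (ignoring service)
3. Each time the full pattern completes, increment the count and restart matching from the next event
4. Complete non-overlapping sequences found: 4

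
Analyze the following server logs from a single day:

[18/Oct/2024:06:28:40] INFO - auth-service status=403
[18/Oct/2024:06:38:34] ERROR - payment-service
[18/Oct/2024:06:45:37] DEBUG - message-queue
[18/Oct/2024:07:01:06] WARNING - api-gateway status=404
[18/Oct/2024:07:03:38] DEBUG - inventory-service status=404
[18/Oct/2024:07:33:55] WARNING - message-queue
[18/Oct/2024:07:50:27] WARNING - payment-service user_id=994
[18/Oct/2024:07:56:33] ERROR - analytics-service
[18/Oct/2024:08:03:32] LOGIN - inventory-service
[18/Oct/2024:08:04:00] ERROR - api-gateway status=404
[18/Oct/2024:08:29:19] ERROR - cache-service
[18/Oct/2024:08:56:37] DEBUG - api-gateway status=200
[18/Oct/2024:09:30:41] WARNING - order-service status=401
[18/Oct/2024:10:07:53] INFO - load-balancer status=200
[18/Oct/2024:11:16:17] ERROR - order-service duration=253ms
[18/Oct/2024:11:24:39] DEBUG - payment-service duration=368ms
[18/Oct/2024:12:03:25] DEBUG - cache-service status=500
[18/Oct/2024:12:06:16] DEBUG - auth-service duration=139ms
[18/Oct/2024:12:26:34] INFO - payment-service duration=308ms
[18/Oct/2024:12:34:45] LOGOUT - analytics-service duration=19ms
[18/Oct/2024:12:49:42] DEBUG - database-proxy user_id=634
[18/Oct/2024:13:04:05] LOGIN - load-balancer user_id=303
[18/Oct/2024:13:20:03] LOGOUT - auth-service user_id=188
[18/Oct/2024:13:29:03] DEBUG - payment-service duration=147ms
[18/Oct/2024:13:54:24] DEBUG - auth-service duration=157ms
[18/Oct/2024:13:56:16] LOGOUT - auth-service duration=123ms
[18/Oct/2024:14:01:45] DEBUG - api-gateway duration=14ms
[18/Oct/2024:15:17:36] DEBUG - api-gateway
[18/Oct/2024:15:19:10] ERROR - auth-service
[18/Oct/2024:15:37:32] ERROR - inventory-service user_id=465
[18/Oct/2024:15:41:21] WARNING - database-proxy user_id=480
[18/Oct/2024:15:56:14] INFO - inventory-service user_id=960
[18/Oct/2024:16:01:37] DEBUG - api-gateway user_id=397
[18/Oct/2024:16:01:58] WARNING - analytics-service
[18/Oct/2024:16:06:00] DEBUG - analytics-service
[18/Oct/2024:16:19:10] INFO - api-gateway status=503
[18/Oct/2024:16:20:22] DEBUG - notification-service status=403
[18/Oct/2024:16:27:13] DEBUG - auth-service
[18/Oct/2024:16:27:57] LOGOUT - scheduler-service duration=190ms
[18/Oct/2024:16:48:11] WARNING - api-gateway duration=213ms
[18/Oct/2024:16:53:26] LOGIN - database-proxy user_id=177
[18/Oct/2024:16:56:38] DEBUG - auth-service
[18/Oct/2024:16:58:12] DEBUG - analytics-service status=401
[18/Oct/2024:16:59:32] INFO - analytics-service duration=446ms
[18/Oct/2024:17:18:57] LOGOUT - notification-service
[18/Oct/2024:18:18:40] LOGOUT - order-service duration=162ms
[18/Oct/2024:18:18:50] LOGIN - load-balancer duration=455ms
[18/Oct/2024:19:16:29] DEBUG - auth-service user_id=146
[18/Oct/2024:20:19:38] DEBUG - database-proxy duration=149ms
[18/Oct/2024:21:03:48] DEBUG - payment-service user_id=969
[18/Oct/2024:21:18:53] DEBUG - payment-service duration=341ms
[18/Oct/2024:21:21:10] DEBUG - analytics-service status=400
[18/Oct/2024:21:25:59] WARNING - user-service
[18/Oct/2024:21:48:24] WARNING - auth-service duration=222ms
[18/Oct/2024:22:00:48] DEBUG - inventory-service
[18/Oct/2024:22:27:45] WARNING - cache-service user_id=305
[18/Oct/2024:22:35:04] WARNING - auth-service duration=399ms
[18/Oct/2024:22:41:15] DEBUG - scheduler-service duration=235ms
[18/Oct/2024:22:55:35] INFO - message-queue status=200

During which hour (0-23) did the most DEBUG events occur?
16

To find the peak hour:

1. Group all DEBUG events by hour
2. Count events in each hour
3. Find hour with maximum count
4. Peak hour: 16 (with 6 events)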